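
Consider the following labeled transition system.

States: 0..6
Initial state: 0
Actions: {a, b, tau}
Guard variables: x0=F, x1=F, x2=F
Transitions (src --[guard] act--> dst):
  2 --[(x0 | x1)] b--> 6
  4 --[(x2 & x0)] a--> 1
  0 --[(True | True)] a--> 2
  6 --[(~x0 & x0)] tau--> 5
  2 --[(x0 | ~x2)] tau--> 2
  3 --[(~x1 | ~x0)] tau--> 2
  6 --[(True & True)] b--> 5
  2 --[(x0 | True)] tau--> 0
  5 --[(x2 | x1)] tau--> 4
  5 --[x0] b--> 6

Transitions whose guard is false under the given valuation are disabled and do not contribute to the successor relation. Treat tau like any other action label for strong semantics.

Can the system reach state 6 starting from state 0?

Answer: UNREACHABLE

Analysis:
After dropping false guards: 5 live edges.
Layer 0: {0}
Layer 1: {2}  cumulative {0,2}
Reachable = {0,2}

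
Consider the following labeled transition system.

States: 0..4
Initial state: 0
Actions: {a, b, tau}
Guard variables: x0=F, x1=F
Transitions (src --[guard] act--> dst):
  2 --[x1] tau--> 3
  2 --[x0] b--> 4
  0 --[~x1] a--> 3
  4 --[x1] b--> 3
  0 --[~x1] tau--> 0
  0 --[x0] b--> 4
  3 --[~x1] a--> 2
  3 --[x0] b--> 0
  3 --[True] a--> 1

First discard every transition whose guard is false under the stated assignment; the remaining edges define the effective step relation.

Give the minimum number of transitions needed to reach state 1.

Answer: 2

Working:
Breadth-first toward 1:
  depth 0: {0}
  depth 1: {3}
  depth 2: {1,2}
depth(1)=2, e.g. a·a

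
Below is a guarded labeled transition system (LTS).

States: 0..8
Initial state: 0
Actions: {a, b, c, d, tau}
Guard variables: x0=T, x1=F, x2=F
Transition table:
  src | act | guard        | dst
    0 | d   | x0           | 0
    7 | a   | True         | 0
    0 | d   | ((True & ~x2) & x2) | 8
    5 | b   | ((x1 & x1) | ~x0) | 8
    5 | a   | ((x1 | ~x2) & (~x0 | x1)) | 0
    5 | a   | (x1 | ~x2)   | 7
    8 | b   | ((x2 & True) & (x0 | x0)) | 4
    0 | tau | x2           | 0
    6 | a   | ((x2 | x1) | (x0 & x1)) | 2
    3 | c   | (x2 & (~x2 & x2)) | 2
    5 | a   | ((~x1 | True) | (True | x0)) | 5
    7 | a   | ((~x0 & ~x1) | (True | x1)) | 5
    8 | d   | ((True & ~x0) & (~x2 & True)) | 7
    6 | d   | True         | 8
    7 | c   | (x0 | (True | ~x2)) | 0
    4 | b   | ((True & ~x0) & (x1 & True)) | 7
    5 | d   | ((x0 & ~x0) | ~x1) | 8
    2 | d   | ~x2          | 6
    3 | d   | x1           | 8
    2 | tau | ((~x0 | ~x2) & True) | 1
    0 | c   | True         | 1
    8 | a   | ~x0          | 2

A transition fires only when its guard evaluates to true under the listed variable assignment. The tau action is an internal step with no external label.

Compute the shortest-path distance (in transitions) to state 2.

Breadth-first toward 2:
  L0 = {0}
  L1 = {1}
2 never appears.

Answer: UNREACHABLE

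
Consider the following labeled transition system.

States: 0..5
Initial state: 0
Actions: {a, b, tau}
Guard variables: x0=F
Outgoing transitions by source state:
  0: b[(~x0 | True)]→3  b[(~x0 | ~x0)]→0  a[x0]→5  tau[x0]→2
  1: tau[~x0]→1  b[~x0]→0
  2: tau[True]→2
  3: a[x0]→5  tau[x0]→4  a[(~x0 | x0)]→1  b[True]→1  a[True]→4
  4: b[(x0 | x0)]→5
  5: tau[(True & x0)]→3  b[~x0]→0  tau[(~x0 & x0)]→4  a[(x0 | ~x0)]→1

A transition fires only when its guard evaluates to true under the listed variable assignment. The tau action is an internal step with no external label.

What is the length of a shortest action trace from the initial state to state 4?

Answer: 2

Working:
Breadth-first toward 4:
  depth 0: {0}
  depth 1: {3}
  depth 2: {1,4}
4 enters at depth 2; path b·a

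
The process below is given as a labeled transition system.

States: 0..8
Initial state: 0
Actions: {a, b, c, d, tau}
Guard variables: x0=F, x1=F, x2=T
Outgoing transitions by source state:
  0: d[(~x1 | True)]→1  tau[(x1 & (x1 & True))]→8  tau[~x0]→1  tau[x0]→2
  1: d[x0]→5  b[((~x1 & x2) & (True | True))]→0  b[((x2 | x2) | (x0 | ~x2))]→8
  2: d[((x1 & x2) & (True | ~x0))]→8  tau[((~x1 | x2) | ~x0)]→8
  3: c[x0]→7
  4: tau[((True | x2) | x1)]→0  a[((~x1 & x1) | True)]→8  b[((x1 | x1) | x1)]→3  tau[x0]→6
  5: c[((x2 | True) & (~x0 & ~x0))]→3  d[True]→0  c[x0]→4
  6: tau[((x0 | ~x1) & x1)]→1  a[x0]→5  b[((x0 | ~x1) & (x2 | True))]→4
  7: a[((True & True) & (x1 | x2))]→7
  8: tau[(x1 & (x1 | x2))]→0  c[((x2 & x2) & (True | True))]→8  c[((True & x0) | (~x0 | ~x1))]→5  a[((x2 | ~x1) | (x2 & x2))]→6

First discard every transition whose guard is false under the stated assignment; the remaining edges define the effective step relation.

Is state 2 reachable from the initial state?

Answer: UNREACHABLE

Working:
After dropping false guards: 14 live edges.
L0 = {0}
L1 = {1}  cumulative {0,1}
L2 = {8}  cumulative {0,1,8}
L3 = {5,6}  cumulative {0,1,5,6,8}
L4 = {3,4}  cumulative {0,1,3,4,5,6,8}
Reach set: {0,1,3,4,5,6,8}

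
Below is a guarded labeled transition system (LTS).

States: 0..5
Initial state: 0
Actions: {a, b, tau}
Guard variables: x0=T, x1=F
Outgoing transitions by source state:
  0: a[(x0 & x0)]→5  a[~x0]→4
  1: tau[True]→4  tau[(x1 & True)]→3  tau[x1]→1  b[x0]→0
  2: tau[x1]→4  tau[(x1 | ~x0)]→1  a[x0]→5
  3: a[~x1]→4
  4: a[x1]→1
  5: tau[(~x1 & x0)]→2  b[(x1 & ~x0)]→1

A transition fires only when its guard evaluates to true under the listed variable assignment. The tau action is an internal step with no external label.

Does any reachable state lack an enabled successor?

Answer: DEADLOCK-FREE

Trace:
R = {0,2,5}
  0: a→5  [1 exit(s)]
  2: a→5  [1 exit(s)]
  5: tau→2  [1 exit(s)]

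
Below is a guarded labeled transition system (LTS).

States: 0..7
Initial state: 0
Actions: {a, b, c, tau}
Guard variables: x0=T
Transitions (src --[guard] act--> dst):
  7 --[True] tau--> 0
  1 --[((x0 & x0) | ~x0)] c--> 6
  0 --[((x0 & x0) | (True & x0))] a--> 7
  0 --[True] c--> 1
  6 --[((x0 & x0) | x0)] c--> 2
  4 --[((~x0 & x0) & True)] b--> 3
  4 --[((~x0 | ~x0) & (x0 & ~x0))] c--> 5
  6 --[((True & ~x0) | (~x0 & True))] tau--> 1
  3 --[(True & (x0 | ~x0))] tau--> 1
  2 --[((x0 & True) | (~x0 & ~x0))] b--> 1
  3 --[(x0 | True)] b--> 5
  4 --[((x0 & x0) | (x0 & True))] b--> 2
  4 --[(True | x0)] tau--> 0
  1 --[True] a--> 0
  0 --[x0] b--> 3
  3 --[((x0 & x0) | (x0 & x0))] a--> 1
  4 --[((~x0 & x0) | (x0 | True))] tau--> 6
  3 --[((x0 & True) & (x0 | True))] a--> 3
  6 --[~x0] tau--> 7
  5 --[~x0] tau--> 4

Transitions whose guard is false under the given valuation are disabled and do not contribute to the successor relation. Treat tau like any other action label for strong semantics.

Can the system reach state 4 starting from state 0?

After dropping false guards: 15 live edges.
depth 0: {0}
depth 1: {1,3,7}  total {0,1,3,7}
depth 2: {5,6}  total {0,1,3,5,6,7}
depth 3: {2}  total {0,1,2,3,5,6,7}
Reachable = {0,1,2,3,5,6,7}

Answer: UNREACHABLE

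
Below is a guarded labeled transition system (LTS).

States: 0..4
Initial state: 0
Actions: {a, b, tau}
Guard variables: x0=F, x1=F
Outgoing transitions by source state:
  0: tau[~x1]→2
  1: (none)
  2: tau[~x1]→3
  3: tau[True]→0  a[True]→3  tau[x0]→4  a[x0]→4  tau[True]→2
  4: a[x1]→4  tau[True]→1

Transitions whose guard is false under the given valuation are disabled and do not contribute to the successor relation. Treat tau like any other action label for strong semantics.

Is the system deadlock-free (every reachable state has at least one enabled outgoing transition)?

Answer: DEADLOCK-FREE

Trace:
Reach set: {0,2,3}
  0: tau→2  [deg 1]
  2: tau→3  [deg 1]
  3: a→3  tau→0  tau→2  [deg 3]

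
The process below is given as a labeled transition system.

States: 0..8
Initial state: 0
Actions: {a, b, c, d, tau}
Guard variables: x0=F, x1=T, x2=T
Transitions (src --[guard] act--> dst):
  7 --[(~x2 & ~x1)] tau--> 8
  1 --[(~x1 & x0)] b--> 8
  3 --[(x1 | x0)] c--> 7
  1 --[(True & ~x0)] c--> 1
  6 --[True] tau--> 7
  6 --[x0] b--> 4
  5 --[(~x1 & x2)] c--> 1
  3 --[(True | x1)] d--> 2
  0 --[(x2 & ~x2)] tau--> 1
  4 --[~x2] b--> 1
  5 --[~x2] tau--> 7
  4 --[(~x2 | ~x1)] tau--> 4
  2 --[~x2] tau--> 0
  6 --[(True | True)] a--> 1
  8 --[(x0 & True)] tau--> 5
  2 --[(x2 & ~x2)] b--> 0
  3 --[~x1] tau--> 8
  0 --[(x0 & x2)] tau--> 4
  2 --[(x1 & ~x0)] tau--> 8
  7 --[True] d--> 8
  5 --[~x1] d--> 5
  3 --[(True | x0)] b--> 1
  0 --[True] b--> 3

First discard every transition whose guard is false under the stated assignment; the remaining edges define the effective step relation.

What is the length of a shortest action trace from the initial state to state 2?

Breadth-first toward 2:
  Layer 0: {0}
  Layer 1: {3}
  Layer 2: {1,2,7}
first hit 2 at d=2 via b·d

Answer: 2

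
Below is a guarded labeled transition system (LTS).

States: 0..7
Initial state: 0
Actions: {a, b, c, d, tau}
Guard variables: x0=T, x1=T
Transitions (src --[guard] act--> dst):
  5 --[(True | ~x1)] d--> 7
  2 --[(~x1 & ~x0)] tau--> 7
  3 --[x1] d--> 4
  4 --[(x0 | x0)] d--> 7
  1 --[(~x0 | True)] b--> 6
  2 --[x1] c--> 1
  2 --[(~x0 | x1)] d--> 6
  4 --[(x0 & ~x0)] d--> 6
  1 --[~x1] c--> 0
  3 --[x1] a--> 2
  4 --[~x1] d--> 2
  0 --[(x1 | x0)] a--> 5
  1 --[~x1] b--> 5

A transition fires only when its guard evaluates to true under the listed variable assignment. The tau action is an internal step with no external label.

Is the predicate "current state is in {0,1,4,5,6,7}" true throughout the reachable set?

Allowed set {0,1,4,5,6,7}
Reachable = {0,5,7}
  0: ✓
  5: ✓
  7: ✓

Answer: INVARIANT HOLDS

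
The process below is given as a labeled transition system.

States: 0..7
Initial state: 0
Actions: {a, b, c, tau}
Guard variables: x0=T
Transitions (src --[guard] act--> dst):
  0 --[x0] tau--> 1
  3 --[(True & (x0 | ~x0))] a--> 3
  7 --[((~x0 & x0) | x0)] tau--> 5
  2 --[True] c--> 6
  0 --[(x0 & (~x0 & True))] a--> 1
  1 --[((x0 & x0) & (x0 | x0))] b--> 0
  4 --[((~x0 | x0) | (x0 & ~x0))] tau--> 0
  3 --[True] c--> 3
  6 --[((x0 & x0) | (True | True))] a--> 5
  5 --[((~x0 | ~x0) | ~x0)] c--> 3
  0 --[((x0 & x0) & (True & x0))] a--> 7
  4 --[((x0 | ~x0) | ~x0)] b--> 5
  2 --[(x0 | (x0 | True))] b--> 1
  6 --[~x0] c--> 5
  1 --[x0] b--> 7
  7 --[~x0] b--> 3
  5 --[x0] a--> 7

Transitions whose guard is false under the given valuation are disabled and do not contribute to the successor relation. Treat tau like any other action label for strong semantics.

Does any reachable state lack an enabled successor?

Reach set: {0,1,5,7}
  0: a→7  tau→1  [2 out]
  1: b→0  b→7  [2 out]
  5: a→7  [1 out]
  7: tau→5  [1 out]

Answer: DEADLOCK-FREE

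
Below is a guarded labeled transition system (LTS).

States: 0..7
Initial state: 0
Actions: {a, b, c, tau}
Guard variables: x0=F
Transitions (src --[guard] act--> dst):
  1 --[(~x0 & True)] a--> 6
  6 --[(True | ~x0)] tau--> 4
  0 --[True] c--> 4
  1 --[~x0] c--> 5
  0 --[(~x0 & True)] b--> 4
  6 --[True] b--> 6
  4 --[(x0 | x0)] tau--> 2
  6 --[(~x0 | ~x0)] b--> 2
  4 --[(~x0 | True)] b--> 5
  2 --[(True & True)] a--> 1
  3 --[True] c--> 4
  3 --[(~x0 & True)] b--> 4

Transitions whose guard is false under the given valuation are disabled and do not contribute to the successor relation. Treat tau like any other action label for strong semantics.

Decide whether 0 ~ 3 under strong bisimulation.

Answer: BISIMILAR

Working:
Refine partition for ~:
  P[0] = {{0,1,2,3,4,5,6,7}}
  P[1] = {{0,3},{1},{2},{4},{5,7},{6}}
stable after 2 split(s): 6 block(s)
0∈{0,3}, 3∈{0,3}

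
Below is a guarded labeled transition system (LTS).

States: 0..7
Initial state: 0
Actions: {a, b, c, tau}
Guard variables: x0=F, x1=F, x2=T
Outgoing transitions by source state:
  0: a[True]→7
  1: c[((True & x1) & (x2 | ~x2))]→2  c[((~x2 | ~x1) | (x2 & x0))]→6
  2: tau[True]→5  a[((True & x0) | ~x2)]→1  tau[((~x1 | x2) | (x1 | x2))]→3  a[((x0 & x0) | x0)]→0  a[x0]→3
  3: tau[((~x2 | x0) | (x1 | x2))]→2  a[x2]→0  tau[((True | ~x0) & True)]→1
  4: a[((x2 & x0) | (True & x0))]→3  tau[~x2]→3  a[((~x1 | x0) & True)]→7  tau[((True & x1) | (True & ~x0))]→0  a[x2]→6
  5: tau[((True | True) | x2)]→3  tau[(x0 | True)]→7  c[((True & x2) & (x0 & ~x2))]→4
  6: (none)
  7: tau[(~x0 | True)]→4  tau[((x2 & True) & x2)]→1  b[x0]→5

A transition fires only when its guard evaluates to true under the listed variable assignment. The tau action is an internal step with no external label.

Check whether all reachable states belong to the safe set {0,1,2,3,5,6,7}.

Inv-set: {0,1,2,3,5,6,7}
Reachable = {0,1,4,6,7}
  0: ok
  1: ok
  4: outside
  6: ok
  7: ok
counterexample path to 4: a·tau

Answer: INVARIANT VIOLATED at state 4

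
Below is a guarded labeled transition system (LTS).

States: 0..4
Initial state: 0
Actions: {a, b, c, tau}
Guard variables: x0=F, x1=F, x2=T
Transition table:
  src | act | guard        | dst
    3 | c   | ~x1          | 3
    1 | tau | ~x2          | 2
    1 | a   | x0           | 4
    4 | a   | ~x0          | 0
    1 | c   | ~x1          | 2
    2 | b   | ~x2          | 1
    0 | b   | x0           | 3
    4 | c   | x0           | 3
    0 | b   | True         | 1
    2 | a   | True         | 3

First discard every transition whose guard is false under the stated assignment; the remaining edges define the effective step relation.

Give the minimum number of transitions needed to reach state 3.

Answer: 3

Trace:
Layered search for 3:
  L0 = {0}
  L1 = {1}
  L2 = {2}
  L3 = {3}
3 enters at depth 3; path b·c·a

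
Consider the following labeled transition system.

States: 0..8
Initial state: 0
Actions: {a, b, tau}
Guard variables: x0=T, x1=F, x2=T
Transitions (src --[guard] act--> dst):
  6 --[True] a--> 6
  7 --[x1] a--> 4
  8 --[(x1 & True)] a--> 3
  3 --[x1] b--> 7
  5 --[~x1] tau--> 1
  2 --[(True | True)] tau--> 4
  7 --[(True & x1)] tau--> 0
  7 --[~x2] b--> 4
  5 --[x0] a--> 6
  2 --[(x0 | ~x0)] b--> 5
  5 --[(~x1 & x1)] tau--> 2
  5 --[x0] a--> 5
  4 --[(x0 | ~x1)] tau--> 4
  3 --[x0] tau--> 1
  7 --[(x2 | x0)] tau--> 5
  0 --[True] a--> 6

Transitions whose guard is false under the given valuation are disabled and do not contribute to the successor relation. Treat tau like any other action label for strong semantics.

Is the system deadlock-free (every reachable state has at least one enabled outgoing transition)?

Answer: DEADLOCK-FREE

Working:
Reachable = {0,6}
  0: a→6  [deg 1]
  6: a→6  [deg 1]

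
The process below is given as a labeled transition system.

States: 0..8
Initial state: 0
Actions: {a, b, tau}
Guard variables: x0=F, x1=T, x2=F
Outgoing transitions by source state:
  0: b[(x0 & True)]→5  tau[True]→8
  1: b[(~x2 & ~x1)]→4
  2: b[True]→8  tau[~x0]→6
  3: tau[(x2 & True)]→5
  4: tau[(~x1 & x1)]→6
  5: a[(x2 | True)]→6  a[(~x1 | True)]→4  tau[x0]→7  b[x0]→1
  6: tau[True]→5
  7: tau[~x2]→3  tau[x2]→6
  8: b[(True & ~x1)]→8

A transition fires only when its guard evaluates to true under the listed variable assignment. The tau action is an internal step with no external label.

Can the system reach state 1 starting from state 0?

Answer: UNREACHABLE

Working:
Guard filter leaves 7 enabled edge(s).
Layer 0: {0}
Layer 1: {8}  total {0,8}
Reach set: {0,8}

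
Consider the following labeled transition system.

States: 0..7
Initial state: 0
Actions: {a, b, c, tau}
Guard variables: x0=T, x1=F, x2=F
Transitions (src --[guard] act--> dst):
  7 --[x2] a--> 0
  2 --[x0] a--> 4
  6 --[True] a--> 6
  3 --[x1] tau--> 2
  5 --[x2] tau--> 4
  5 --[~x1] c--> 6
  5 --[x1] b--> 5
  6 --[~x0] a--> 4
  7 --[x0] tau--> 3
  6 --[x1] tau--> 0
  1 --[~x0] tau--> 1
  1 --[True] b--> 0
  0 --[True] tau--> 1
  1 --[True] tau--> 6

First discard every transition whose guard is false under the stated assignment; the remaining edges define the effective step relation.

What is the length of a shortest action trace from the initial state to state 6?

Answer: 2

Trace:
Layered search for 6:
  depth 0: {0}
  depth 1: {1}
  depth 2: {6}
depth(6)=2, e.g. tau·tau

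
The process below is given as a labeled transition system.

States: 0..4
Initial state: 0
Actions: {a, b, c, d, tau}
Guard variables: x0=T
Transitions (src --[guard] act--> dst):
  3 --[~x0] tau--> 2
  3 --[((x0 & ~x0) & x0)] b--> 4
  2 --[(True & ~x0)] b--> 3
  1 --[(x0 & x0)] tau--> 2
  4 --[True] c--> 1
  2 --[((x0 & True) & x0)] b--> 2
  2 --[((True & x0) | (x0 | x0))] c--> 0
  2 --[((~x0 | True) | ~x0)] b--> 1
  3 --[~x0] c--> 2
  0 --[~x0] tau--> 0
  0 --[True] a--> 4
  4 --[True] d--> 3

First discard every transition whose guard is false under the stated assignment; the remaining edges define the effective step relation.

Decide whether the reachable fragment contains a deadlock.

R = {0,1,2,3,4}
  0: a→4  [1 out]
  1: tau→2  [1 out]
  2: b→1  b→2  c→0  [3 out]
  3: ∅  [no exit]
  4: c→1  d→3  [2 out]
trace reaching 3: a·d

Answer: DEADLOCK at state 3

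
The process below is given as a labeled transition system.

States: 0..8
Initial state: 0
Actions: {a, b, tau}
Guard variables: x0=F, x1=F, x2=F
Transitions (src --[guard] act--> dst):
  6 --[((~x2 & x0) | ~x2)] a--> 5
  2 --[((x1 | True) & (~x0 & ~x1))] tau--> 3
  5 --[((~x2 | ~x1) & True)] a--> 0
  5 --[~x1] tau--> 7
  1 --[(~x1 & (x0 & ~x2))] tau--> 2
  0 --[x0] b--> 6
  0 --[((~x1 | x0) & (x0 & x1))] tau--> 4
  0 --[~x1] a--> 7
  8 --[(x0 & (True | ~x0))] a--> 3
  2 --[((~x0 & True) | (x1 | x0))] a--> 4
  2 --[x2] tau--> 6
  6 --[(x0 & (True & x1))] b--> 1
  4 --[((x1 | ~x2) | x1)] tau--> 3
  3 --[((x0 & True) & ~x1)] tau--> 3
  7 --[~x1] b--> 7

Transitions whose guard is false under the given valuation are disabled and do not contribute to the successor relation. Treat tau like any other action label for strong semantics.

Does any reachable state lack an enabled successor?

Reachable = {0,7}
  0: a→7  [deg 1]
  7: b→7  [deg 1]

Answer: DEADLOCK-FREE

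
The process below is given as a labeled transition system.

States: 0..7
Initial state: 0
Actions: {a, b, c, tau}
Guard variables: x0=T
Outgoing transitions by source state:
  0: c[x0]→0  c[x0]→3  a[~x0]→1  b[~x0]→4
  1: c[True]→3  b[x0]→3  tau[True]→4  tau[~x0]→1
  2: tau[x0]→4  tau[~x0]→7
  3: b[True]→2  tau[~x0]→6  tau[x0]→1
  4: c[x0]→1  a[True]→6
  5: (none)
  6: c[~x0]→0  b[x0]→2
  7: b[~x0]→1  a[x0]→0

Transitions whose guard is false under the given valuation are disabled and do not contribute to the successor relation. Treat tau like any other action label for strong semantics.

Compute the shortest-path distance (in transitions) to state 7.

BFS to 7:
  Layer 0: {0}
  Layer 1: {3}
  Layer 2: {1,2}
  Layer 3: {4}
  Layer 4: {6}
7 never appears.

Answer: UNREACHABLE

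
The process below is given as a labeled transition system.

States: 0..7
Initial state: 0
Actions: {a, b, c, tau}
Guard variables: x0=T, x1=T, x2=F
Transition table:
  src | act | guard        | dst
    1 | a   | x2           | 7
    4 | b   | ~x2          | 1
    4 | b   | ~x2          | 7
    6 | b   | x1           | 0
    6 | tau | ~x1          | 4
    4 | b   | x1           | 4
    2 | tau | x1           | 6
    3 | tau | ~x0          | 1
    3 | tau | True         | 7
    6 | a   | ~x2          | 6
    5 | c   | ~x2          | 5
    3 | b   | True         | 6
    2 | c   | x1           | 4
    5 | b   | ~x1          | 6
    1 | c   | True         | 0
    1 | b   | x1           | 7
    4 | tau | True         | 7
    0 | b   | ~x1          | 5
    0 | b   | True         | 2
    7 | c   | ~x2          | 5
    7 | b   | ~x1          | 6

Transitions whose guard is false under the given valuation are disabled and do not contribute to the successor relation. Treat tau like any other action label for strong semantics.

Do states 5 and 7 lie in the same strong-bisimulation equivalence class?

Answer: BISIMILAR

Analysis:
Bisimulation quotient by refinement:
  π0 = {{0,1,2,3,4,5,6,7}}
  π1 = {{0},{1},{2},{3,4},{5,7},{6}}
  π2 = {{0},{1},{2},{3},{4},{5,7},{6}}
7 equivalence class(es) (converged in 3)
class of 5: {5,7}; class of 7: {5,7}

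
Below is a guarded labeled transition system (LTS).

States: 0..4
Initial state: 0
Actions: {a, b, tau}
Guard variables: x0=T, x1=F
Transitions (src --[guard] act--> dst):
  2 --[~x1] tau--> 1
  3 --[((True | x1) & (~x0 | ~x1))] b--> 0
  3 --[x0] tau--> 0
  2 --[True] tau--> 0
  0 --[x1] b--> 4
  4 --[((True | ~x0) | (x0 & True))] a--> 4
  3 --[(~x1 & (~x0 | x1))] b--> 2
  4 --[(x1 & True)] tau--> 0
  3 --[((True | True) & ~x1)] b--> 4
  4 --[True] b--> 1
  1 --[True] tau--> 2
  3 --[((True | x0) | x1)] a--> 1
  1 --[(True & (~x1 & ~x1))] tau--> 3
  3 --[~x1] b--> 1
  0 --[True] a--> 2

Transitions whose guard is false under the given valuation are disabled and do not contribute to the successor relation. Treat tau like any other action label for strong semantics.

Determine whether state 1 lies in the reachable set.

Answer: REACHABLE

Working:
Guard filter leaves 12 enabled edge(s).
L0 = {0}
L1 = {2}  cumulative {0,2}
L2 = {1}  cumulative {0,1,2}
L3 = {3}  cumulative {0,1,2,3}
L4 = {4}  cumulative {0,1,2,3,4}
R = {0,1,2,3,4}
witness 1: a·tau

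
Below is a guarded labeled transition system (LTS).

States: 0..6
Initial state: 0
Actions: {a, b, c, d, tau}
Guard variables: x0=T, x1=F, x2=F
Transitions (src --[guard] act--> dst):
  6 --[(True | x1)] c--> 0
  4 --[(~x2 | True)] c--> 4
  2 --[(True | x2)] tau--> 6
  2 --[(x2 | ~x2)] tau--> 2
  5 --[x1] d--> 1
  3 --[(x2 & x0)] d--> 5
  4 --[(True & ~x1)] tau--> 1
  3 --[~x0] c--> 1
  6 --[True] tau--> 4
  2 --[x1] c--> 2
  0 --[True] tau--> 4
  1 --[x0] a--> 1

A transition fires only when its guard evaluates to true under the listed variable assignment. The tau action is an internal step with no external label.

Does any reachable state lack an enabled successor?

Reachable = {0,1,4}
  0: tau→4  [1 exit(s)]
  1: a→1  [1 exit(s)]
  4: c→4  tau→1  [2 exit(s)]

Answer: DEADLOCK-FREE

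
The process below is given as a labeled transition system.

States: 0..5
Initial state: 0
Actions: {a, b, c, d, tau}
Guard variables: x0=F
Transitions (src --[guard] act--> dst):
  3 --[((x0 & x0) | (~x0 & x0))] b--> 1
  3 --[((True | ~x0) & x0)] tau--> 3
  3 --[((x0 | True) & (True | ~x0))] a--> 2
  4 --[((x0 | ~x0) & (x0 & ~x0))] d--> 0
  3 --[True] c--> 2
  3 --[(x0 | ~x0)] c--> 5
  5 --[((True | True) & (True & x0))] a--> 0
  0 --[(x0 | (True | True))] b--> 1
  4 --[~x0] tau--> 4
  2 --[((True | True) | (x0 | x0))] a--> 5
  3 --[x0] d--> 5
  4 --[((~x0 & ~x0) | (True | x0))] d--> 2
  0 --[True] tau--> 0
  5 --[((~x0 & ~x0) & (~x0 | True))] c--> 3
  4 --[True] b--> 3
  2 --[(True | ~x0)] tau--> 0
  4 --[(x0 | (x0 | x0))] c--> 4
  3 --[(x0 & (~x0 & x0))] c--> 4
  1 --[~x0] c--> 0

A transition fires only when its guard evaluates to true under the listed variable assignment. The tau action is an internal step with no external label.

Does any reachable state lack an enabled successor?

Answer: DEADLOCK-FREE

Analysis:
R = {0,1}
  0: b→1  tau→0  [deg 2]
  1: c→0  [deg 1]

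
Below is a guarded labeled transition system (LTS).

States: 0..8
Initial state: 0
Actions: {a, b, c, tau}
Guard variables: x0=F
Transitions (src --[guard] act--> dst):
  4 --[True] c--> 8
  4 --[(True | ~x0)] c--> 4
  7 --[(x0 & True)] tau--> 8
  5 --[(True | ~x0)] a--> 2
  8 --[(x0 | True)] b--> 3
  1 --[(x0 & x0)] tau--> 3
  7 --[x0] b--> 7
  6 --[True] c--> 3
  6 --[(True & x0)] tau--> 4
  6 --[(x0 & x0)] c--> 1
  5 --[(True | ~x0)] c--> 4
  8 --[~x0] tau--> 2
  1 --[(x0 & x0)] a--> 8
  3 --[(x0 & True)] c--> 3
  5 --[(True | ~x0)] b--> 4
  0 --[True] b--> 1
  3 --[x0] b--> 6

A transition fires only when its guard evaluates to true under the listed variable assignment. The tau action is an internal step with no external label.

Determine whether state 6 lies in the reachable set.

Answer: UNREACHABLE

Working:
Guard filter leaves 9 enabled edge(s).
depth 0: {0}
depth 1: {1}  cumulative {0,1}
R = {0,1}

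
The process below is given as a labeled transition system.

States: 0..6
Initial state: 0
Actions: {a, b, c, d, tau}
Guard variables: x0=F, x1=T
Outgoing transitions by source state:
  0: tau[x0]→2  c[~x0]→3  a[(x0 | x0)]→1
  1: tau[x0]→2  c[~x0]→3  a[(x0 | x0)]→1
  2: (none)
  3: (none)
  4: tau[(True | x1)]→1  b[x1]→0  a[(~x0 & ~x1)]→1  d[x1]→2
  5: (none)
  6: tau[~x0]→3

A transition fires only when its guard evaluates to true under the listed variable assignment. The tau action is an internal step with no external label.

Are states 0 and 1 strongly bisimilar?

Answer: BISIMILAR

Working:
Bisimulation quotient by refinement:
  round 0: {{0,1,2,3,4,5,6}}
  round 1: {{0,1},{2,3,5},{4},{6}}
stable after 2 split(s): 4 block(s)
class of 0: {0,1}; class of 1: {0,1}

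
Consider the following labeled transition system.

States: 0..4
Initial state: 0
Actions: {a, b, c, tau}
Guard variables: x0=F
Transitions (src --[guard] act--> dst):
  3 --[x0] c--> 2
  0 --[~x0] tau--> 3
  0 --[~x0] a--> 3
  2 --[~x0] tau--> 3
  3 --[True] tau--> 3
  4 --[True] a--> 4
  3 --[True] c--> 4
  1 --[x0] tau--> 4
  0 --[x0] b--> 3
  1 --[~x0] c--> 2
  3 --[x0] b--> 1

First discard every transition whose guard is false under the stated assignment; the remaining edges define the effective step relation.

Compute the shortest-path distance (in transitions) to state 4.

Layered search for 4:
  Layer 0: {0}
  Layer 1: {3}
  Layer 2: {4}
4 enters at depth 2; path a·c

Answer: 2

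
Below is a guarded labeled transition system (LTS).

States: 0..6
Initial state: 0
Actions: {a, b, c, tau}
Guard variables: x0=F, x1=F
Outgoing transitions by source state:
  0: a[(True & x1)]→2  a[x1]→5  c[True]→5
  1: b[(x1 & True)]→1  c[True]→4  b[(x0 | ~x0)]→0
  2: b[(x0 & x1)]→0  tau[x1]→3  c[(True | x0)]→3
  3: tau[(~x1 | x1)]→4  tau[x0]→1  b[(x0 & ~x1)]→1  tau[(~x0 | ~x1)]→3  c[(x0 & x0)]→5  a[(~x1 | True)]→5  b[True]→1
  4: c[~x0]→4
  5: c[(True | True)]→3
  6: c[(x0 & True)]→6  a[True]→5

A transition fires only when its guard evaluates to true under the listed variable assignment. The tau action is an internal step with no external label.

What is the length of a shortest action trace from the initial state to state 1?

Breadth-first toward 1:
  Layer 0: {0}
  Layer 1: {5}
  Layer 2: {3}
  Layer 3: {1,4}
depth(1)=3, e.g. c·c·b

Answer: 3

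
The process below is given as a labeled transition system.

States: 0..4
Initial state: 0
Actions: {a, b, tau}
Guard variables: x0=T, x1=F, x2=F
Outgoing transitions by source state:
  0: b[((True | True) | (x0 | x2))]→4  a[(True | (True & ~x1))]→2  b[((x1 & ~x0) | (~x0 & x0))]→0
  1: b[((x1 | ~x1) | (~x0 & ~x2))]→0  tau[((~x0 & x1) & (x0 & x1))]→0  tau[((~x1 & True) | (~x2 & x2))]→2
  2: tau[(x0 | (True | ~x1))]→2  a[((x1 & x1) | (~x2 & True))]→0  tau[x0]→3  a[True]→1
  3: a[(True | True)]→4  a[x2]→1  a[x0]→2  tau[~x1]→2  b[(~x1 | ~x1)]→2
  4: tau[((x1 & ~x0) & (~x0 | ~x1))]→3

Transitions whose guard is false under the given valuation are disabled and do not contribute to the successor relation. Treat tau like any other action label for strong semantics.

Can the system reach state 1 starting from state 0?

After dropping false guards: 12 live edges.
depth 0: {0}
depth 1: {2,4}  total {0,2,4}
depth 2: {1,3}  total {0,1,2,3,4}
Reach set: {0,1,2,3,4}
Path to 1: a·a

Answer: REACHABLE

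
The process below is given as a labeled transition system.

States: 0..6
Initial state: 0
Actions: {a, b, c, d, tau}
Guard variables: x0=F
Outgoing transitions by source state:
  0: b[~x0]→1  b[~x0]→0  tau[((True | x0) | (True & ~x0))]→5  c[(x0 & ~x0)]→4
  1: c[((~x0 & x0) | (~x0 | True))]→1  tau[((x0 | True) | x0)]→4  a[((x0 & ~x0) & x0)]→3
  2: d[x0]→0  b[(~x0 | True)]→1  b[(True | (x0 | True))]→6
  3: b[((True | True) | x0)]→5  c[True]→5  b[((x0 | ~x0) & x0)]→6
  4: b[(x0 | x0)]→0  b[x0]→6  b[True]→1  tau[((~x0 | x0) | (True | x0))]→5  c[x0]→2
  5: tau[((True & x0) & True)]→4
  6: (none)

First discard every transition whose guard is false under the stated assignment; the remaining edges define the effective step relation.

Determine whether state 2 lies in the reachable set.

After dropping false guards: 11 live edges.
depth 0: {0}
depth 1: {1,5}  cumulative {0,1,5}
depth 2: {4}  cumulative {0,1,4,5}
Reach set: {0,1,4,5}

Answer: UNREACHABLE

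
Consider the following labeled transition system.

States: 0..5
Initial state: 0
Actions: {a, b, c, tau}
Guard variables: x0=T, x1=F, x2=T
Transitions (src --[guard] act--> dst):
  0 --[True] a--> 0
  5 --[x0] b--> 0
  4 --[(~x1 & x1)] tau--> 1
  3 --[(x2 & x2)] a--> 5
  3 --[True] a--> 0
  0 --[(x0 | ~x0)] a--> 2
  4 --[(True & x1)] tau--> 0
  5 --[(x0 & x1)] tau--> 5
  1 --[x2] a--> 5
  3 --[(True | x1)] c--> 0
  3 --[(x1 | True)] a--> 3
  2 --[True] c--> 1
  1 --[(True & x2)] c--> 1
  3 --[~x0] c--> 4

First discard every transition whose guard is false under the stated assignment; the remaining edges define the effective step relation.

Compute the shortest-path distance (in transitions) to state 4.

Answer: UNREACHABLE

Analysis:
Breadth-first toward 4:
  L0 = {0}
  L1 = {2}
  L2 = {1}
  L3 = {5}
4 never appears.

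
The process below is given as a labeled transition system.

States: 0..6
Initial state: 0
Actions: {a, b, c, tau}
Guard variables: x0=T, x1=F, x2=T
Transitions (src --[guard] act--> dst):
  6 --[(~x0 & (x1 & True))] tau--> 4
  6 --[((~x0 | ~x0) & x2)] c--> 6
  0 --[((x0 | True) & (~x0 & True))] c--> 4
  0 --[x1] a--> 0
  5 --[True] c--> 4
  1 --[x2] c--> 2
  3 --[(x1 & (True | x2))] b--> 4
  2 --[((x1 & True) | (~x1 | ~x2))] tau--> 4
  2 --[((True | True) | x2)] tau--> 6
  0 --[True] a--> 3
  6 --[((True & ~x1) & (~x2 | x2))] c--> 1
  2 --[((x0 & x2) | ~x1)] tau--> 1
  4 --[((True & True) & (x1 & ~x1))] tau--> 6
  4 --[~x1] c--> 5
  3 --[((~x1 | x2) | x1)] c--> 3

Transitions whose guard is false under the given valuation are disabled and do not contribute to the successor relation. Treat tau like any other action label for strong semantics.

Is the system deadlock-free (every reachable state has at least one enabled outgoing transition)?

Reachable = {0,3}
  0: a→3  [1 exit(s)]
  3: c→3  [1 exit(s)]

Answer: DEADLOCK-FREE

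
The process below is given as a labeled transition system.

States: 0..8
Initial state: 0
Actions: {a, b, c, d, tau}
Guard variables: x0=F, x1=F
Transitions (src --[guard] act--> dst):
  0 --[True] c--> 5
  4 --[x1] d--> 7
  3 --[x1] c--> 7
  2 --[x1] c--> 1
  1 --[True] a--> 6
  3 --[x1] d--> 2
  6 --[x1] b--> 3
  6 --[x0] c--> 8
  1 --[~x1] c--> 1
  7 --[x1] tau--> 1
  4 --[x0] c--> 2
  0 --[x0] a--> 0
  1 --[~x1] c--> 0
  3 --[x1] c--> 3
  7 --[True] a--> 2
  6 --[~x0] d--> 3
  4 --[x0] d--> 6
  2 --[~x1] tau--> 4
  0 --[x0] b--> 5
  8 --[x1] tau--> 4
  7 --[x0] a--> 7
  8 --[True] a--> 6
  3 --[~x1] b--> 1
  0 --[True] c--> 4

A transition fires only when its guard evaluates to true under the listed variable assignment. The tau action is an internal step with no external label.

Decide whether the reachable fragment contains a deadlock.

Answer: DEADLOCK at state 4

Working:
Reach set: {0,4,5}
  0: c→4  c→5  [deg 2]
  4: ∅  [no exit]
  5: ∅  [no exit]
trace reaching 4: c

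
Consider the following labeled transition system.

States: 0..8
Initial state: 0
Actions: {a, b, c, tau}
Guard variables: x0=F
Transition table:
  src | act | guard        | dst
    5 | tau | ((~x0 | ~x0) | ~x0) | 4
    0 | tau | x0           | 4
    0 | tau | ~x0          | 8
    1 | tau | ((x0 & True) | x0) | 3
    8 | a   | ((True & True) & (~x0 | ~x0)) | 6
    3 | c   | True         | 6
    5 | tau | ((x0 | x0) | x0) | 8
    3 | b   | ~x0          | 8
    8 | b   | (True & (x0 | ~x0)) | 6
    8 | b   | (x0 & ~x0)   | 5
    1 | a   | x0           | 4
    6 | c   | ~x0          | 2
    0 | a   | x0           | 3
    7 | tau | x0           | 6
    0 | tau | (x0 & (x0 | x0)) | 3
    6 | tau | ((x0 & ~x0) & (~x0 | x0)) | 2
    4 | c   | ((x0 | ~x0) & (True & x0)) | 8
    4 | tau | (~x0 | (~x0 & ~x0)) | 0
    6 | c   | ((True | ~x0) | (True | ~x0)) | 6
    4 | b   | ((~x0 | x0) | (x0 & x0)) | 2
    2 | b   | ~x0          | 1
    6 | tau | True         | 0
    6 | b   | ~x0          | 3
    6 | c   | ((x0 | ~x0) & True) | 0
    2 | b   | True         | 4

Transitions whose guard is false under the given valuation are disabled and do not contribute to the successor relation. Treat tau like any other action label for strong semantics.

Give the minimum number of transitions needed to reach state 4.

Answer: 4

Trace:
BFS to 4:
  depth 0: {0}
  depth 1: {8}
  depth 2: {6}
  depth 3: {2,3}
  depth 4: {1,4}
4 enters at depth 4; path tau·a·c·b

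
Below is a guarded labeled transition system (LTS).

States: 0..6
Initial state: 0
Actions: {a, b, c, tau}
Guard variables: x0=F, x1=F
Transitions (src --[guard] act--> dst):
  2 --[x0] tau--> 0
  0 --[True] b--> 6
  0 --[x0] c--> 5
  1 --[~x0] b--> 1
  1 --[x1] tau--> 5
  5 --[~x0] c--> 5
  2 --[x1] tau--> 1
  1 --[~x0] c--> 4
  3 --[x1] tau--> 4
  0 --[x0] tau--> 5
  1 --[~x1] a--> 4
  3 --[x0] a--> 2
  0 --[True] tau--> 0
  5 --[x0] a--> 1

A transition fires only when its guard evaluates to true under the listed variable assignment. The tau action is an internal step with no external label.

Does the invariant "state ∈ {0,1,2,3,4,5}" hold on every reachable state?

Answer: INVARIANT VIOLATED at state 6

Working:
Allowed set {0,1,2,3,4,5}
R = {0,6}
  0: ok
  6: VIOLATES
counterexample path to 6: b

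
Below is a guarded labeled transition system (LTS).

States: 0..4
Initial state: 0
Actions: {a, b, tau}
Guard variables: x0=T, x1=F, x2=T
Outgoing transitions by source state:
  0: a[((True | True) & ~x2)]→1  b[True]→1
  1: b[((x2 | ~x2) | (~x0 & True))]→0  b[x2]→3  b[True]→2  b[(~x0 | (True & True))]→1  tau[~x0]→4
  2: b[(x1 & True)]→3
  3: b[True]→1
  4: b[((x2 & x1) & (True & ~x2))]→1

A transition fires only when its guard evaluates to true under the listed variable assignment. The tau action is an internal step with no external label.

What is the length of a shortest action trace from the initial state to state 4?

Layered search for 4:
  depth 0: {0}
  depth 1: {1}
  depth 2: {2,3}
4 never appears.

Answer: UNREACHABLE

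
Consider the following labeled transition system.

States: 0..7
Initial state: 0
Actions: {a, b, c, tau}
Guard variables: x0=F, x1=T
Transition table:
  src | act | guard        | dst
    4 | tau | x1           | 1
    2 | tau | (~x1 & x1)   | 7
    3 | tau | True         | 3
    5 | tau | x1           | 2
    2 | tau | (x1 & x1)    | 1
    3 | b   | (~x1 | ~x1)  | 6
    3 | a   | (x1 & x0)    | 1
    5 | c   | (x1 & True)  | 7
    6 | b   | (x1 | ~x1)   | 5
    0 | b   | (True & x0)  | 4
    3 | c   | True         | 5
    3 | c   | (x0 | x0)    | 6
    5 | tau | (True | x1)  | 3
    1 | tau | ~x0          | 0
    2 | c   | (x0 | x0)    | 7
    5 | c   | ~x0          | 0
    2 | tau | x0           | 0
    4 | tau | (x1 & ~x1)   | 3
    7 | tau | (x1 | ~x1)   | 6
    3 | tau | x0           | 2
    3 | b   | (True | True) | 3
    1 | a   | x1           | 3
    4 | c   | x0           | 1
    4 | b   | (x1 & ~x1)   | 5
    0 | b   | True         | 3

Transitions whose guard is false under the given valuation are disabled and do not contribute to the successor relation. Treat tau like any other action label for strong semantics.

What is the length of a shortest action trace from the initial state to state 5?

Answer: 2

Analysis:
Layered search for 5:
  depth 0: {0}
  depth 1: {3}
  depth 2: {5}
5 enters at depth 2; path b·c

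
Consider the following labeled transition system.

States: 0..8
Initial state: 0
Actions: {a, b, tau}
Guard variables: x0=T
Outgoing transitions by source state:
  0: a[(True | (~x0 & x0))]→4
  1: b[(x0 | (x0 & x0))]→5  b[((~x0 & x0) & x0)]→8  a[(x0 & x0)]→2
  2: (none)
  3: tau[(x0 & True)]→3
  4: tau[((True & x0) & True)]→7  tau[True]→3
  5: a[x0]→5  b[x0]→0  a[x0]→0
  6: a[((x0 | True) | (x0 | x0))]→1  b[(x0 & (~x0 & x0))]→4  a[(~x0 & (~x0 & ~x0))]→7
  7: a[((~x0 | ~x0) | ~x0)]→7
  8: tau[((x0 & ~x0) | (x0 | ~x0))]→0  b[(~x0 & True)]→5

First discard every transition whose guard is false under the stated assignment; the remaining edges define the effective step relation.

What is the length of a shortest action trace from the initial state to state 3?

Answer: 2

Trace:
BFS to 3:
  depth 0: {0}
  depth 1: {4}
  depth 2: {3,7}
first hit 3 at d=2 via a·tau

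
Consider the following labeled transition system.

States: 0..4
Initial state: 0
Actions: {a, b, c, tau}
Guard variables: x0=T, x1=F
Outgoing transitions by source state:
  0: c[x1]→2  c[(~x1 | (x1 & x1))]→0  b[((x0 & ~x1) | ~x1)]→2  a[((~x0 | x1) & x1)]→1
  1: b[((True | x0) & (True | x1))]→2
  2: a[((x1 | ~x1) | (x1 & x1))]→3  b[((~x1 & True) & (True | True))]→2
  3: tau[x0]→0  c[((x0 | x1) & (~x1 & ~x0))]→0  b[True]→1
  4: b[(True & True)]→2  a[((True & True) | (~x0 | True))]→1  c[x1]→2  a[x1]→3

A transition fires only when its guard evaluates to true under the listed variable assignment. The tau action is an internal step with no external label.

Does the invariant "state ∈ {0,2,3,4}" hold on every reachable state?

Answer: INVARIANT VIOLATED at state 1

Trace:
Inv-set: {0,2,3,4}
Reach set: {0,1,2,3}
  0: safe
  1: VIOLATES
  2: safe
  3: safe
witness against invariant: b·a·b → 1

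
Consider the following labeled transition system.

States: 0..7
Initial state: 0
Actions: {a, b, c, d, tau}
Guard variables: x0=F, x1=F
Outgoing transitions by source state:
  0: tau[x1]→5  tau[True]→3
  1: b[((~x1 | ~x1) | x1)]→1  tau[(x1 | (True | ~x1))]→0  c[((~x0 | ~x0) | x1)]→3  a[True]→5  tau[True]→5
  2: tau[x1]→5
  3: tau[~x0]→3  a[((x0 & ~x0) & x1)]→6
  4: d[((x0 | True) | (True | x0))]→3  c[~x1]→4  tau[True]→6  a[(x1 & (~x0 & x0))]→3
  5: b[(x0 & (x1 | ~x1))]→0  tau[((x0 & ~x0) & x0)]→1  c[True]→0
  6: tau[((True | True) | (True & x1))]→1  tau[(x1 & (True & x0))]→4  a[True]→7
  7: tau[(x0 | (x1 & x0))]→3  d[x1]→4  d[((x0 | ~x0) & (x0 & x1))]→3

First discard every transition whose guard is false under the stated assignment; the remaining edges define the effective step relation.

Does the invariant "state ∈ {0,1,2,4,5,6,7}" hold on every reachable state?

Answer: INVARIANT VIOLATED at state 3

Analysis:
Allowed set {0,1,2,4,5,6,7}
Reachable = {0,3}
  0: ok
  3: VIOLATES
witness against invariant: tau → 3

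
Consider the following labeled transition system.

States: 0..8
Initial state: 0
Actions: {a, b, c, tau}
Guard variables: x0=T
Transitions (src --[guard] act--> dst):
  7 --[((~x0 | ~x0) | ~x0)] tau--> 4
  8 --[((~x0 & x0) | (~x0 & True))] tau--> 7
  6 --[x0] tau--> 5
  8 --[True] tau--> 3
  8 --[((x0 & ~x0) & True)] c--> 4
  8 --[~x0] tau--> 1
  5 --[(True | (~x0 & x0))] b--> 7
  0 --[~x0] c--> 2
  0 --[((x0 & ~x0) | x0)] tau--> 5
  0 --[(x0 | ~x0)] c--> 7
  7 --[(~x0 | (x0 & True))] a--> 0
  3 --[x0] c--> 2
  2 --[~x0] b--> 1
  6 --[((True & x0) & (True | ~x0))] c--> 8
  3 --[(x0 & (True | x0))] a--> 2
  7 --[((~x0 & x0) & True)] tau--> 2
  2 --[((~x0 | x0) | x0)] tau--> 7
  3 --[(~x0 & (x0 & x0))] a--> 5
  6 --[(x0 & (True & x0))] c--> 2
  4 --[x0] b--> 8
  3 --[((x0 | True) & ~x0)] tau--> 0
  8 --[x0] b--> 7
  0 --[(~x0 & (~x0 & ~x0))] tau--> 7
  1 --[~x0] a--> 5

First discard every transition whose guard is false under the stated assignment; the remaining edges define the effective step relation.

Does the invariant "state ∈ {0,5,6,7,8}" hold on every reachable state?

Inv-set: {0,5,6,7,8}
R = {0,5,7}
  0: ✓
  5: ✓
  7: ✓

Answer: INVARIANT HOLDS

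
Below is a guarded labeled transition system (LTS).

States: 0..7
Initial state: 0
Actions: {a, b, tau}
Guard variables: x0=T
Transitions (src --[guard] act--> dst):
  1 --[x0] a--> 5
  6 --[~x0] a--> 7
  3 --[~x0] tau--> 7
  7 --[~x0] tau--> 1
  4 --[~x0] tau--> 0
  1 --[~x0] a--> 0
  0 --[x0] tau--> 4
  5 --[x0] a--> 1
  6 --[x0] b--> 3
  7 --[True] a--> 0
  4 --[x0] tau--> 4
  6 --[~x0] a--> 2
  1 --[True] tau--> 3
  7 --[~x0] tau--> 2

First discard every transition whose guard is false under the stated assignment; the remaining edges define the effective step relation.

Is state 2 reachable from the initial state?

Answer: UNREACHABLE

Trace:
Guard filter leaves 7 enabled edge(s).
L0 = {0}
L1 = {4}  total {0,4}
Reach set: {0,4}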